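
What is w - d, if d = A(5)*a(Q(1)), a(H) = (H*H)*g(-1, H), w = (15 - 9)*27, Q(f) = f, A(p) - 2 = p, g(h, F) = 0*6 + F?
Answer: 155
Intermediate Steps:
g(h, F) = F (g(h, F) = 0 + F = F)
A(p) = 2 + p
w = 162 (w = 6*27 = 162)
a(H) = H³ (a(H) = (H*H)*H = H²*H = H³)
d = 7 (d = (2 + 5)*1³ = 7*1 = 7)
w - d = 162 - 1*7 = 162 - 7 = 155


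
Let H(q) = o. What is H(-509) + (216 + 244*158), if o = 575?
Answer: 39343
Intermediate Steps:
H(q) = 575
H(-509) + (216 + 244*158) = 575 + (216 + 244*158) = 575 + (216 + 38552) = 575 + 38768 = 39343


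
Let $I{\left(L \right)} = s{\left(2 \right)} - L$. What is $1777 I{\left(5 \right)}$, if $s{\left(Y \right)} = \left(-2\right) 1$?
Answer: $-12439$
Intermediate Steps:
$s{\left(Y \right)} = -2$
$I{\left(L \right)} = -2 - L$
$1777 I{\left(5 \right)} = 1777 \left(-2 - 5\right) = 1777 \left(-7\right) = -12439$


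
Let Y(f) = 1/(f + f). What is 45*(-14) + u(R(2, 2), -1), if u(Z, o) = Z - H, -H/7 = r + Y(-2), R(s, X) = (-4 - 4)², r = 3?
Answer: -2187/4 ≈ -546.75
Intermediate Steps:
Y(f) = 1/(2*f)
R(s, X) = 64 (R(s, X) = (-8)² = 64)
H = -77/4 (H = -7*(3 + (½)/(-2)) = -7*(3 + (½)*(-½)) = -7*(3 - ¼) = -7*11/4 = -77/4 ≈ -19.250)
u(Z, o) = 77/4 + Z (u(Z, o) = Z - 1*(-77/4) = Z + 77/4 = 77/4 + Z)
45*(-14) + u(R(2, 2), -1) = 45*(-14) + (77/4 + 64) = -630 + 333/4 = -2187/4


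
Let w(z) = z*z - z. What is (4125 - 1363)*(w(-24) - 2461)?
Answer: -5140082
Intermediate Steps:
w(z) = z² - z
(4125 - 1363)*(w(-24) - 2461) = (4125 - 1363)*(-24*(-1 - 24) - 2461) = 2762*(-24*(-25) - 2461) = 2762*(600 - 2461) = 2762*(-1861) = -5140082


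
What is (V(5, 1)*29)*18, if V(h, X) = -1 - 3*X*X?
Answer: -2088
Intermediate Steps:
V(h, X) = -1 - 3*X²
(V(5, 1)*29)*18 = ((-1 - 3*1²)*29)*18 = ((-1 - 3*1)*29)*18 = ((-1 - 3)*29)*18 = -4*29*18 = -116*18 = -2088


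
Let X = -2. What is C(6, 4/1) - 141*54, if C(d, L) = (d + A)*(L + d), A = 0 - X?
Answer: -7534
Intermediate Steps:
A = 2 (A = 0 - 1*(-2) = 0 + 2 = 2)
C(d, L) = (2 + d)*(L + d) (C(d, L) = (d + 2)*(L + d) = (2 + d)*(L + d))
C(6, 4/1) - 141*54 = (6**2 + 2*(4/1) + 2*6 + (4/1)*6) - 141*54 = (36 + 2*(4*1) + 12 + (4*1)*6) - 7614 = (36 + 2*4 + 12 + 4*6) - 7614 = (36 + 8 + 12 + 24) - 7614 = 80 - 7614 = -7534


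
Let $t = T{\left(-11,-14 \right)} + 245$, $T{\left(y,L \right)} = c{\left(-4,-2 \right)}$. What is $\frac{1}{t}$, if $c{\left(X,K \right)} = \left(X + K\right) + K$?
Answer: $\frac{1}{237} \approx 0.0042194$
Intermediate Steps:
$c{\left(X,K \right)} = X + 2 K$ ($c{\left(X,K \right)} = \left(K + X\right) + K = X + 2 K$)
$T{\left(y,L \right)} = -8$ ($T{\left(y,L \right)} = -4 + 2 \left(-2\right) = -4 - 4 = -8$)
$t = 237$ ($t = -8 + 245 = 237$)
$\frac{1}{t} = \frac{1}{237}$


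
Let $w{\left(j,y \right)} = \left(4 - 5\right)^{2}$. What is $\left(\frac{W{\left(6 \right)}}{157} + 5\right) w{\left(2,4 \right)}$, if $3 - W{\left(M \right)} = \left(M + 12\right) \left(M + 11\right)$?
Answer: $\frac{482}{157} \approx 3.0701$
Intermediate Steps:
$w{\left(j,y \right)} = 1$ ($w{\left(j,y \right)} = \left(-1\right)^{2} = 1$)
$W{\left(M \right)} = 3 - \left(11 + M\right) \left(12 + M\right)$ ($W{\left(M \right)} = 3 - \left(M + 12\right) \left(M + 11\right) = 3 - \left(12 + M\right) \left(11 + M\right) = 3 - \left(11 + M\right) \left(12 + M\right)$)
$\left(\frac{W{\left(6 \right)}}{157} + 5\right) w{\left(2,4 \right)} = \left(\frac{-129 - 6^{2} - 138}{157} + 5\right) 1 = \left(\left(-129 - 36 - 138\right) \frac{1}{157} + 5\right) 1 = \left(\left(-303\right) \frac{1}{157} + 5\right) 1 = \left(- \frac{303}{157} + 5\right) 1 = \frac{482}{157} \cdot 1 = \frac{482}{157}$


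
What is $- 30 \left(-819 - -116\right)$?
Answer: $21090$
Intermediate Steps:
$- 30 \left(-819 - -116\right) = - 30 \left(-819 + 116\right) = \left(-30\right) \left(-703\right) = 21090$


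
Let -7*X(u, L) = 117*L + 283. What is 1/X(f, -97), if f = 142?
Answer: 7/11066 ≈ 0.00063257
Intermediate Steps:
X(u, L) = -283/7 - 117*L/7 (X(u, L) = -(117*L + 283)/7 = -(283 + 117*L)/7 = -283/7 - 117*L/7)
1/X(f, -97) = 1/(-283/7 - 117/7*(-97)) = 1/(-283/7 + 11349/7) = 1/(11066/7) = 7/11066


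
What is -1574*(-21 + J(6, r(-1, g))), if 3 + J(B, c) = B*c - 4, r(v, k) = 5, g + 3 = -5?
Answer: -3148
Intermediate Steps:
g = -8 (g = -3 - 5 = -8)
J(B, c) = -7 + B*c (J(B, c) = -3 + (B*c - 4) = -3 + (-4 + B*c) = -7 + B*c)
-1574*(-21 + J(6, r(-1, g))) = -1574*(-21 + (-7 + 6*5)) = -1574*(-21 + (-7 + 30)) = -1574*(-21 + 23) = -1574*2 = -3148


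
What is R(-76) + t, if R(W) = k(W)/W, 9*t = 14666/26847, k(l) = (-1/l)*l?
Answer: 71381/966492 ≈ 0.073856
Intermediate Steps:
k(l) = -1
t = 14666/241623 (t = (14666/26847)/9 = (14666*(1/26847))/9 = (⅑)*(14666/26847) = 14666/241623 ≈ 0.060698)
R(W) = -1/W
R(-76) + t = -1/(-76) + 14666/241623 = -1*(-1/76) + 14666/241623 = 1/76 + 14666/241623 = 71381/966492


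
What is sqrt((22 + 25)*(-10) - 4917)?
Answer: I*sqrt(5387) ≈ 73.396*I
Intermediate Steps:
sqrt((22 + 25)*(-10) - 4917) = sqrt(47*(-10) - 4917) = sqrt(-470 - 4917) = sqrt(-5387) = I*sqrt(5387)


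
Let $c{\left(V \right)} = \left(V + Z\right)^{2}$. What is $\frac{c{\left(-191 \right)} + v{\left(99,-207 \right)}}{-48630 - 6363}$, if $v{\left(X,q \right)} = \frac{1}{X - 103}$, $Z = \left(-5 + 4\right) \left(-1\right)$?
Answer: $- \frac{48133}{73324} \approx -0.65644$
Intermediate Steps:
$Z = 1$ ($Z = \left(-1\right) \left(-1\right) = 1$)
$v{\left(X,q \right)} = \frac{1}{-103 + X}$
$c{\left(V \right)} = \left(1 + V\right)^{2}$ ($c{\left(V \right)} = \left(V + 1\right)^{2} = \left(1 + V\right)^{2}$)
$\frac{c{\left(-191 \right)} + v{\left(99,-207 \right)}}{-48630 - 6363} = \frac{\left(1 - 191\right)^{2} + \frac{1}{-103 + 99}}{-48630 - 6363} = \frac{\left(-190\right)^{2} + \frac{1}{-4}}{-54993} = \left(36100 - \frac{1}{4}\right) \left(- \frac{1}{54993}\right) = \frac{144399}{4} \left(- \frac{1}{54993}\right) = - \frac{48133}{73324}$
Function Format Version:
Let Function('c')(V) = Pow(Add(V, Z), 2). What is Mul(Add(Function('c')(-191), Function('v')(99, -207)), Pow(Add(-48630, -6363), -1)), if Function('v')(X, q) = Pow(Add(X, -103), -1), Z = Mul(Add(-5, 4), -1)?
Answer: Rational(-48133, 73324) ≈ -0.65644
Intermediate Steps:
Z = 1 (Z = Mul(-1, -1) = 1)
Function('v')(X, q) = Pow(Add(-103, X), -1)
Function('c')(V) = Pow(Add(1, V), 2) (Function('c')(V) = Pow(Add(V, 1), 2) = Pow(Add(1, V), 2))
Mul(Add(Function('c')(-191), Function('v')(99, -207)), Pow(Add(-48630, -6363), -1)) = Mul(Add(Pow(Add(1, -191), 2), Pow(Add(-103, 99), -1)), Pow(Add(-48630, -6363), -1)) = Mul(Add(Pow(-190, 2), Pow(-4, -1)), Pow(-54993, -1)) = Mul(Add(36100, Rational(-1, 4)), Rational(-1, 54993)) = Mul(Rational(144399, 4), Rational(-1, 54993)) = Rational(-48133, 73324)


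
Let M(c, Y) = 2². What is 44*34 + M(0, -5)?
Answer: 1500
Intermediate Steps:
M(c, Y) = 4
44*34 + M(0, -5) = 44*34 + 4 = 1496 + 4 = 1500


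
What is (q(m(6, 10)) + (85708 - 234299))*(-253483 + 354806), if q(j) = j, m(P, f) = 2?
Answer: -15055483247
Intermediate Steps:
(q(m(6, 10)) + (85708 - 234299))*(-253483 + 354806) = (2 + (85708 - 234299))*(-253483 + 354806) = (2 - 148591)*101323 = -148589*101323 = -15055483247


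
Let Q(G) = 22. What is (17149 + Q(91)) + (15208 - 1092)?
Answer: 31287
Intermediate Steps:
(17149 + Q(91)) + (15208 - 1092) = (17149 + 22) + (15208 - 1092) = 17171 + 14116 = 31287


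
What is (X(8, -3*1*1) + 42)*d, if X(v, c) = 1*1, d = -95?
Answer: -4085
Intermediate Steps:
X(v, c) = 1
(X(8, -3*1*1) + 42)*d = (1 + 42)*(-95) = 43*(-95) = -4085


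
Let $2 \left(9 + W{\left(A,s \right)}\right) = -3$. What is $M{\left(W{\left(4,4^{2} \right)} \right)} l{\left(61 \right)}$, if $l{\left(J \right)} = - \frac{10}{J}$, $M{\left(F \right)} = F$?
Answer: $\frac{105}{61} \approx 1.7213$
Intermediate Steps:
$W{\left(A,s \right)} = - \frac{21}{2}$ ($W{\left(A,s \right)} = -9 + \frac{1}{2} \left(-3\right) = -9 - \frac{3}{2} = - \frac{21}{2}$)
$M{\left(W{\left(4,4^{2} \right)} \right)} l{\left(61 \right)} = - \frac{21 \left(- \frac{10}{61}\right)}{2} = - \frac{21 \left(\left(-10\right) \frac{1}{61}\right)}{2} = \left(- \frac{21}{2}\right) \left(- \frac{10}{61}\right) = \frac{105}{61}$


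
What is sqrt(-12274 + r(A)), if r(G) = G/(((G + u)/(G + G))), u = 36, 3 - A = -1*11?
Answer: I*sqrt(306654)/5 ≈ 110.75*I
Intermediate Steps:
A = 14 (A = 3 - (-1)*11 = 3 - 1*(-11) = 3 + 11 = 14)
r(G) = 2*G**2/(36 + G) (r(G) = G/(((G + 36)/(G + G))) = G/(((36 + G)/((2*G)))) = G/(((36 + G)*(1/(2*G)))) = G/(((36 + G)/(2*G))) = G*(2*G/(36 + G)) = 2*G**2/(36 + G))
sqrt(-12274 + r(A)) = sqrt(-12274 + 2*14**2/(36 + 14)) = sqrt(-12274 + 2*196/50) = sqrt(-12274 + 2*196*(1/50)) = sqrt(-12274 + 196/25) = sqrt(-306654/25) = I*sqrt(306654)/5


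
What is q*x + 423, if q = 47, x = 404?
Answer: 19411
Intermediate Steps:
q*x + 423 = 47*404 + 423 = 18988 + 423 = 19411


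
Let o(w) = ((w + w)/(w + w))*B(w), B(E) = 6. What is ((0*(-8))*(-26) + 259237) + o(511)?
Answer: 259243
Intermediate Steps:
o(w) = 6 (o(w) = ((w + w)/(w + w))*6 = ((2*w)/((2*w)))*6 = ((2*w)*(1/(2*w)))*6 = 1*6 = 6)
((0*(-8))*(-26) + 259237) + o(511) = ((0*(-8))*(-26) + 259237) + 6 = (0*(-26) + 259237) + 6 = (0 + 259237) + 6 = 259237 + 6 = 259243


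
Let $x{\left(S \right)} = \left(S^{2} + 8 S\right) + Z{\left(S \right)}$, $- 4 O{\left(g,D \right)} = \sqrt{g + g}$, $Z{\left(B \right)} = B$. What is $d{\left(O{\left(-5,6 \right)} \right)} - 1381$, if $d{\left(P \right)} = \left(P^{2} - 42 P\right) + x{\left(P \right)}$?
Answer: $- \frac{5529}{4} + \frac{33 i \sqrt{10}}{4} \approx -1382.3 + 26.089 i$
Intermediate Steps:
$O{\left(g,D \right)} = - \frac{\sqrt{2} \sqrt{g}}{4}$ ($O{\left(g,D \right)} = - \frac{\sqrt{g + g}}{4} = - \frac{\sqrt{2 g}}{4} = - \frac{\sqrt{2} \sqrt{g}}{4}$)
$x{\left(S \right)} = S^{2} + 9 S$ ($x{\left(S \right)} = \left(S^{2} + 8 S\right) + S = S^{2} + 9 S$)
$d{\left(P \right)} = P^{2} - 42 P + P \left(9 + P\right)$ ($d{\left(P \right)} = \left(P^{2} - 42 P\right) + P \left(9 + P\right) = P^{2} - 42 P + P \left(9 + P\right)$)
$d{\left(O{\left(-5,6 \right)} \right)} - 1381 = - \frac{\sqrt{2} \sqrt{-5}}{4} \left(-33 + 2 \left(- \frac{\sqrt{2} \sqrt{-5}}{4}\right)\right) - 1381 = - \frac{\sqrt{2} i \sqrt{5}}{4} \left(-33 + 2 \left(- \frac{\sqrt{2} i \sqrt{5}}{4}\right)\right) - 1381 = - \frac{i \sqrt{10}}{4} \left(-33 + 2 \left(- \frac{i \sqrt{10}}{4}\right)\right) - 1381 = - \frac{i \sqrt{10}}{4} \left(-33 - \frac{i \sqrt{10}}{2}\right) - 1381 = - \frac{i \sqrt{10} \left(-33 - \frac{i \sqrt{10}}{2}\right)}{4} - 1381 = -1381 - \frac{i \sqrt{10} \left(-33 - \frac{i \sqrt{10}}{2}\right)}{4}$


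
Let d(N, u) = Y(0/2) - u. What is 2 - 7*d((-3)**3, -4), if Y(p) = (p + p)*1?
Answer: -26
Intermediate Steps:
Y(p) = 2*p (Y(p) = (2*p)*1 = 2*p)
d(N, u) = -u (d(N, u) = 2*(0/2) - u = 2*(0*(1/2)) - u = 2*0 - u = 0 - u = -u)
2 - 7*d((-3)**3, -4) = 2 - (-7)*(-4) = 2 - 7*4 = 2 - 28 = -26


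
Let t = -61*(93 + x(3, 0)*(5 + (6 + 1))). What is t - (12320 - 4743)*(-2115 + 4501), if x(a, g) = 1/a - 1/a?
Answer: -18084395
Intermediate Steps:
x(a, g) = 0 (x(a, g) = 1/a - 1/a = 0)
t = -5673 (t = -61*(93 + 0*(5 + (6 + 1))) = -61*(93 + 0*(5 + 7)) = -61*(93 + 0*12) = -61*(93 + 0) = -61*93 = -5673)
t - (12320 - 4743)*(-2115 + 4501) = -5673 - (12320 - 4743)*(-2115 + 4501) = -5673 - 7577*2386 = -5673 - 1*18078722 = -5673 - 18078722 = -18084395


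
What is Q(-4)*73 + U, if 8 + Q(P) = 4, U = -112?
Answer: -404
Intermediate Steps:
Q(P) = -4 (Q(P) = -8 + 4 = -4)
Q(-4)*73 + U = -4*73 - 112 = -292 - 112 = -404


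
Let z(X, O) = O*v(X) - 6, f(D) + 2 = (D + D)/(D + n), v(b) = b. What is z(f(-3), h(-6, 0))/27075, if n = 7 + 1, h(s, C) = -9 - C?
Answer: 2/2375 ≈ 0.00084211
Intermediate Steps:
n = 8
f(D) = -2 + 2*D/(8 + D) (f(D) = -2 + (D + D)/(D + 8) = -2 + (2*D)/(8 + D) = -2 + 2*D/(8 + D))
z(X, O) = -6 + O*X (z(X, O) = O*X - 6 = -6 + O*X)
z(f(-3), h(-6, 0))/27075 = (-6 + (-9 - 1*0)*(-16/(8 - 3)))/27075 = (-6 + (-9 + 0)*(-16/5))*(1/27075) = (-6 - (-144)/5)*(1/27075) = (-6 - 9*(-16/5))*(1/27075) = (-6 + 144/5)*(1/27075) = (114/5)*(1/27075) = 2/2375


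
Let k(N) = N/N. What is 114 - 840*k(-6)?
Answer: -726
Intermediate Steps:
k(N) = 1
114 - 840*k(-6) = 114 - 840*1 = 114 - 840 = -726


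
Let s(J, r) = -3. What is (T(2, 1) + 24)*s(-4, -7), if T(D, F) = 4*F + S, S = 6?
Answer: -102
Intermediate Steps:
T(D, F) = 6 + 4*F (T(D, F) = 4*F + 6 = 6 + 4*F)
(T(2, 1) + 24)*s(-4, -7) = ((6 + 4*1) + 24)*(-3) = ((6 + 4) + 24)*(-3) = (10 + 24)*(-3) = 34*(-3) = -102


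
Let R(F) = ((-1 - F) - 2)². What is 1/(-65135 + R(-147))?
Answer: -1/44399 ≈ -2.2523e-5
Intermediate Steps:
R(F) = (-3 - F)²
1/(-65135 + R(-147)) = 1/(-65135 + (3 - 147)²) = 1/(-65135 + (-144)²) = 1/(-65135 + 20736) = 1/(-44399) = -1/44399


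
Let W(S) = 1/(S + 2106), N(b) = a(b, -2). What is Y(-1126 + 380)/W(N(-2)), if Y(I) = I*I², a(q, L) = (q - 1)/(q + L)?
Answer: -874640301918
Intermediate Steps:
a(q, L) = (-1 + q)/(L + q)
Y(I) = I³
N(b) = (-1 + b)/(-2 + b)
W(S) = 1/(2106 + S)
Y(-1126 + 380)/W(N(-2)) = (-1126 + 380)³/(1/(2106 + (-1 - 2)/(-2 - 2))) = (-746)³/(1/(2106 - 3/(-4))) = -415160936/(1/(2106 - ¼*(-3))) = -415160936/(1/(2106 + ¾)) = -415160936/(1/(8427/4)) = -415160936/4/8427 = -415160936*8427/4 = -874640301918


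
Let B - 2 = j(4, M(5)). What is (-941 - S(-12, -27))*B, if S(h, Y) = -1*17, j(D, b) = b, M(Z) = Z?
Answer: -6468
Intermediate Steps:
B = 7 (B = 2 + 5 = 7)
S(h, Y) = -17
(-941 - S(-12, -27))*B = (-941 - 1*(-17))*7 = (-941 + 17)*7 = -924*7 = -6468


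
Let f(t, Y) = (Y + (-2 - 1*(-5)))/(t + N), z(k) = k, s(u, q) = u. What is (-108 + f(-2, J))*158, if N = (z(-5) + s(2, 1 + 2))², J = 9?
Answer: -117552/7 ≈ -16793.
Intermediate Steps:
N = 9 (N = (-5 + 2)² = (-3)² = 9)
f(t, Y) = (3 + Y)/(9 + t) (f(t, Y) = (Y + (-2 - 1*(-5)))/(t + 9) = (Y + (-2 + 5))/(9 + t) = (Y + 3)/(9 + t) = (3 + Y)/(9 + t))
(-108 + f(-2, J))*158 = (-108 + (3 + 9)/(9 - 2))*158 = (-108 + 12/7)*158 = -744/7*158 = -117552/7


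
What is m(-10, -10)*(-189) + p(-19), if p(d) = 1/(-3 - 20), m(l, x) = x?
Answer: 43469/23 ≈ 1890.0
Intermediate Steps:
p(d) = -1/23 (p(d) = 1/(-23) = -1/23)
m(-10, -10)*(-189) + p(-19) = -10*(-189) - 1/23 = 1890 - 1/23 = 43469/23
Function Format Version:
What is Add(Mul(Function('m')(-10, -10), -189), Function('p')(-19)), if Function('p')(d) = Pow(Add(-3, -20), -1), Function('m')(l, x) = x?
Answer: Rational(43469, 23) ≈ 1890.0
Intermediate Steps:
Function('p')(d) = Rational(-1, 23) (Function('p')(d) = Pow(-23, -1) = Rational(-1, 23))
Add(Mul(Function('m')(-10, -10), -189), Function('p')(-19)) = Add(Mul(-10, -189), Rational(-1, 23)) = Add(1890, Rational(-1, 23)) = Rational(43469, 23)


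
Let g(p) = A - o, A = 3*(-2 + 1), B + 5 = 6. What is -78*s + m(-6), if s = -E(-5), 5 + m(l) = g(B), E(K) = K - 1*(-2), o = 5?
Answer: -247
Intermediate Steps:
B = 1 (B = -5 + 6 = 1)
E(K) = 2 + K (E(K) = K + 2 = 2 + K)
A = -3 (A = 3*(-1) = -3)
g(p) = -8 (g(p) = -3 - 1*5 = -3 - 5 = -8)
m(l) = -13 (m(l) = -5 - 8 = -13)
s = 3 (s = -(2 - 5) = -1*(-3) = 3)
-78*s + m(-6) = -78*3 - 13 = -234 - 13 = -247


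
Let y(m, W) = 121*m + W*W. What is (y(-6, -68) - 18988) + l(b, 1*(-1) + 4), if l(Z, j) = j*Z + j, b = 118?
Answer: -14733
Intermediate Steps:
y(m, W) = W**2 + 121*m (y(m, W) = 121*m + W**2 = W**2 + 121*m)
l(Z, j) = j + Z*j (l(Z, j) = Z*j + j = j + Z*j)
(y(-6, -68) - 18988) + l(b, 1*(-1) + 4) = (((-68)**2 + 121*(-6)) - 18988) + (1*(-1) + 4)*(1 + 118) = ((4624 - 726) - 18988) + (-1 + 4)*119 = (3898 - 18988) + 3*119 = -15090 + 357 = -14733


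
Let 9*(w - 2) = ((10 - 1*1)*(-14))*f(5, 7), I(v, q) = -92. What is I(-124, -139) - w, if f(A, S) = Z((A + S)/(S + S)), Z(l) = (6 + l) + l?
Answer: 14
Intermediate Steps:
Z(l) = 6 + 2*l
f(A, S) = 6 + (A + S)/S (f(A, S) = 6 + 2*((A + S)/(S + S)) = 6 + 2*((A + S)/((2*S))) = 6 + 2*((A + S)*(1/(2*S))) = 6 + 2*((A + S)/(2*S)) = 6 + (A + S)/S)
w = -106 (w = 2 + (((10 - 1*1)*(-14))*(7 + 5/7))/9 = 2 + (((10 - 1)*(-14))*(7 + 5*(1/7)))/9 = 2 + ((9*(-14))*(7 + 5/7))/9 = 2 + (-126*54/7)/9 = 2 + (1/9)*(-972) = 2 - 108 = -106)
I(-124, -139) - w = -92 - 1*(-106) = -92 + 106 = 14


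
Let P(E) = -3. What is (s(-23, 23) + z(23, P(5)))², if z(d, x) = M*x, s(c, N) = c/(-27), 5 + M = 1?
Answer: 120409/729 ≈ 165.17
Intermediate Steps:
M = -4 (M = -5 + 1 = -4)
s(c, N) = -c/27 (s(c, N) = c*(-1/27) = -c/27)
z(d, x) = -4*x
(s(-23, 23) + z(23, P(5)))² = (-1/27*(-23) - 4*(-3))² = (23/27 + 12)² = (347/27)² = 120409/729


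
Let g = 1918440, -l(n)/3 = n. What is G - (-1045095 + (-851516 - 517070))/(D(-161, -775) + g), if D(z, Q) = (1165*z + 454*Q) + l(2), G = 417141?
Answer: 575247778360/1379019 ≈ 4.1714e+5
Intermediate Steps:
l(n) = -3*n
D(z, Q) = -6 + 454*Q + 1165*z (D(z, Q) = (1165*z + 454*Q) - 3*2 = (454*Q + 1165*z) - 6 = -6 + 454*Q + 1165*z)
G - (-1045095 + (-851516 - 517070))/(D(-161, -775) + g) = 417141 - (-1045095 + (-851516 - 517070))/((-6 + 454*(-775) + 1165*(-161)) + 1918440) = 417141 - (-1045095 - 1368586)/((-6 - 351850 - 187565) + 1918440) = 417141 - (-2413681)/(-539421 + 1918440) = 417141 - (-2413681)/1379019 = 417141 - 1*(-2413681/1379019) = 417141 + 2413681/1379019 = 575247778360/1379019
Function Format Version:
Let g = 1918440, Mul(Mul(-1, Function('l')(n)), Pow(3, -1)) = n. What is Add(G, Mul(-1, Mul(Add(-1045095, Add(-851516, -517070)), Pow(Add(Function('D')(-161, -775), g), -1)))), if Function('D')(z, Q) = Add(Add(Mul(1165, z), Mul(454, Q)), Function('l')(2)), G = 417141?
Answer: Rational(575247778360, 1379019) ≈ 4.1714e+5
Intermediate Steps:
Function('l')(n) = Mul(-3, n)
Function('D')(z, Q) = Add(-6, Mul(454, Q), Mul(1165, z)) (Function('D')(z, Q) = Add(Add(Mul(1165, z), Mul(454, Q)), Mul(-3, 2)) = Add(Add(Mul(454, Q), Mul(1165, z)), -6) = Add(-6, Mul(454, Q), Mul(1165, z)))
Add(G, Mul(-1, Mul(Add(-1045095, Add(-851516, -517070)), Pow(Add(Function('D')(-161, -775), g), -1)))) = Add(417141, Mul(-1, Mul(Add(-1045095, Add(-851516, -517070)), Pow(Add(Add(-6, Mul(454, -775), Mul(1165, -161)), 1918440), -1)))) = Add(417141, Mul(-1, Mul(Add(-1045095, -1368586), Pow(Add(Add(-6, -351850, -187565), 1918440), -1)))) = Add(417141, Mul(-1, Mul(-2413681, Pow(Add(-539421, 1918440), -1)))) = Add(417141, Mul(-1, Mul(-2413681, Pow(1379019, -1)))) = Add(417141, Mul(-1, Mul(-2413681, Rational(1, 1379019)))) = Add(417141, Mul(-1, Rational(-2413681, 1379019))) = Add(417141, Rational(2413681, 1379019)) = Rational(575247778360, 1379019)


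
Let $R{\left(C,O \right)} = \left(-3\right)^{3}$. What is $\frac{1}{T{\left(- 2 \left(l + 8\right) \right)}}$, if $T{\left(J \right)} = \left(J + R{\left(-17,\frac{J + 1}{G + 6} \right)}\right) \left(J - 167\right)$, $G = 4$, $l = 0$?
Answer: $\frac{1}{7869} \approx 0.00012708$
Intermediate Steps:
$R{\left(C,O \right)} = -27$
$T{\left(J \right)} = \left(-167 + J\right) \left(-27 + J\right)$ ($T{\left(J \right)} = \left(J - 27\right) \left(J - 167\right) = \left(-27 + J\right) \left(-167 + J\right) = \left(-167 + J\right) \left(-27 + J\right)$)
$\frac{1}{T{\left(- 2 \left(l + 8\right) \right)}} = \frac{1}{4509 + \left(- 2 \left(0 + 8\right)\right)^{2} - 194 \left(- 2 \left(0 + 8\right)\right)} = \frac{1}{4509 + \left(\left(-2\right) 8\right)^{2} - 194 \left(\left(-2\right) 8\right)} = \frac{1}{4509 + \left(-16\right)^{2} - -3104} = \frac{1}{4509 + 256 + 3104} = \frac{1}{7869}$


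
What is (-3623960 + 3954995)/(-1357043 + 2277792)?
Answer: 331035/920749 ≈ 0.35953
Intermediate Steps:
(-3623960 + 3954995)/(-1357043 + 2277792) = 331035/920749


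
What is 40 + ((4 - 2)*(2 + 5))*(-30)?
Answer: -380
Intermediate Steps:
40 + ((4 - 2)*(2 + 5))*(-30) = 40 + (2*7)*(-30) = 40 + 14*(-30) = 40 - 420 = -380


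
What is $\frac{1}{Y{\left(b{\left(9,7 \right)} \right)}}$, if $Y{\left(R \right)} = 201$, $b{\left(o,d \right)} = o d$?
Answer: $\frac{1}{201} \approx 0.0049751$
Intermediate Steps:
$b{\left(o,d \right)} = d o$
$\frac{1}{Y{\left(b{\left(9,7 \right)} \right)}} = \frac{1}{201}$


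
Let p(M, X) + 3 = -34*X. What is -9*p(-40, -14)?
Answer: -4257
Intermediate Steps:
p(M, X) = -3 - 34*X
-9*p(-40, -14) = -9*(-3 - 34*(-14)) = -9*(-3 + 476) = -9*473 = -4257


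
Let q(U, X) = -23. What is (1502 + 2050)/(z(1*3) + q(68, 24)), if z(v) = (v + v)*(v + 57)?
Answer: 3552/337 ≈ 10.540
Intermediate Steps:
z(v) = 2*v*(57 + v) (z(v) = (2*v)*(57 + v) = 2*v*(57 + v))
(1502 + 2050)/(z(1*3) + q(68, 24)) = (1502 + 2050)/(2*(1*3)*(57 + 1*3) - 23) = 3552/(2*3*(57 + 3) - 23) = 3552/(2*3*60 - 23) = 3552/(360 - 23) = 3552/337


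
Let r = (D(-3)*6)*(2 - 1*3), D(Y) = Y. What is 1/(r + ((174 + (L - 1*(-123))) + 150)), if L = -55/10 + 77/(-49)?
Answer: 14/6411 ≈ 0.0021837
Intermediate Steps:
r = 18 (r = (-3*6)*(2 - 1*3) = -18*(2 - 3) = -18*(-1) = 18)
L = -99/14 (L = -55*⅒ + 77*(-1/49) = -11/2 - 11/7 = -99/14 ≈ -7.0714)
1/(r + ((174 + (L - 1*(-123))) + 150)) = 1/(18 + ((174 + (-99/14 - 1*(-123))) + 150)) = 1/(18 + ((174 + (-99/14 + 123)) + 150)) = 1/(18 + ((174 + 1623/14) + 150)) = 1/(18 + (4059/14 + 150)) = 1/(18 + 6159/14) = 1/(6411/14) = 14/6411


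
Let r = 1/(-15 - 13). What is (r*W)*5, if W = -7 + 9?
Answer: -5/14 ≈ -0.35714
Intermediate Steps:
r = -1/28 (r = 1/(-28) = -1/28 ≈ -0.035714)
W = 2
(r*W)*5 = -1/28*2*5 = -1/14*5 = -5/14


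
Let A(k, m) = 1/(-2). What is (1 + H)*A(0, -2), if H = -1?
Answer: 0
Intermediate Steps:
A(k, m) = -½
(1 + H)*A(0, -2) = (1 - 1)*(-½) = 0*(-½) = 0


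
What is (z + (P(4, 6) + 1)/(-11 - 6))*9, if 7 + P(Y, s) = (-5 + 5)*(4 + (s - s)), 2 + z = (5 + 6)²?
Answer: 18261/17 ≈ 1074.2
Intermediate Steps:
z = 119 (z = -2 + (5 + 6)² = -2 + 11² = -2 + 121 = 119)
P(Y, s) = -7 (P(Y, s) = -7 + (-5 + 5)*(4 + (s - s)) = -7 + 0*(4 + 0) = -7 + 0*4 = -7 + 0 = -7)
(z + (P(4, 6) + 1)/(-11 - 6))*9 = (119 + (-7 + 1)/(-11 - 6))*9 = (119 - 6/(-17))*9 = (119 - 6*(-1/17))*9 = (119 + 6/17)*9 = (2029/17)*9 = 18261/17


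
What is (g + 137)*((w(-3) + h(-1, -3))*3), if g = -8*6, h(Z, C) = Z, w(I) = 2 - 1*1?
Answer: 0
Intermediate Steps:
w(I) = 1 (w(I) = 2 - 1 = 1)
g = -48
(g + 137)*((w(-3) + h(-1, -3))*3) = (-48 + 137)*((1 - 1)*3) = 89*(0*3) = 89*0 = 0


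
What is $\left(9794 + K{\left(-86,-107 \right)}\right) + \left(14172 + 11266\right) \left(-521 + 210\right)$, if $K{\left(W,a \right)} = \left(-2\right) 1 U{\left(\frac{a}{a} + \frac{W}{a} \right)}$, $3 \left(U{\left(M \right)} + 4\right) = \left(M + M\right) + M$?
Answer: $- \frac{845451898}{107} \approx -7.9014 \cdot 10^{6}$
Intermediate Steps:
$U{\left(M \right)} = -4 + M$ ($U{\left(M \right)} = -4 + \frac{\left(M + M\right) + M}{3} = -4 + \frac{2 M + M}{3} = -4 + \frac{3 M}{3} = -4 + M$)
$K{\left(W,a \right)} = 6 - \frac{2 W}{a}$ ($K{\left(W,a \right)} = \left(-2\right) 1 \left(-4 + \left(\frac{a}{a} + \frac{W}{a}\right)\right) = - 2 \left(-4 + \left(1 + \frac{W}{a}\right)\right) = - 2 \left(-3 + \frac{W}{a}\right) = 6 - \frac{2 W}{a}$)
$\left(9794 + K{\left(-86,-107 \right)}\right) + \left(14172 + 11266\right) \left(-521 + 210\right) = \left(9794 + \left(6 - - \frac{172}{-107}\right)\right) + \left(14172 + 11266\right) \left(-521 + 210\right) = \left(9794 + \left(6 - \left(-172\right) \left(- \frac{1}{107}\right)\right)\right) + 25438 \left(-311\right) = \left(9794 + \left(6 - \frac{172}{107}\right)\right) - 7911218 = \left(9794 + \frac{470}{107}\right) - 7911218 = \frac{1048428}{107} - 7911218 = - \frac{845451898}{107}$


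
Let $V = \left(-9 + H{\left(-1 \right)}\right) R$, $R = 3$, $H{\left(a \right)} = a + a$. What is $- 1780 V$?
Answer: $58740$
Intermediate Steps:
$H{\left(a \right)} = 2 a$
$V = -33$ ($V = \left(-9 + 2 \left(-1\right)\right) 3 = \left(-9 - 2\right) 3 = \left(-11\right) 3 = -33$)
$- 1780 V = \left(-1780\right) \left(-33\right) = 58740$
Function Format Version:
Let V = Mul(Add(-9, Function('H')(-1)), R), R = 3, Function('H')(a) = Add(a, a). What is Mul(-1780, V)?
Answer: 58740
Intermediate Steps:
Function('H')(a) = Mul(2, a)
V = -33 (V = Mul(Add(-9, Mul(2, -1)), 3) = Mul(Add(-9, -2), 3) = Mul(-11, 3) = -33)
Mul(-1780, V) = Mul(-1780, -33) = 58740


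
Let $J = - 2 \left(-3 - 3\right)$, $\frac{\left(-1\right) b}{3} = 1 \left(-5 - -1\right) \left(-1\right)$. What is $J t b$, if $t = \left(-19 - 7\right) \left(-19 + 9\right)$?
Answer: $-37440$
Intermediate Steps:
$t = 260$ ($t = \left(-26\right) \left(-10\right) = 260$)
$b = -12$ ($b = - 3 \cdot 1 \left(-5 - -1\right) \left(-1\right) = - 3 \cdot 1 \left(-5 + 1\right) \left(-1\right) = - 3 \cdot 1 \left(-4\right) \left(-1\right) = - 3 \left(\left(-4\right) \left(-1\right)\right) = \left(-3\right) 4 = -12$)
$J = 12$ ($J = \left(-2\right) \left(-6\right) = 12$)
$J t b = 12 \cdot 260 \left(-12\right) = 3120 \left(-12\right) = -37440$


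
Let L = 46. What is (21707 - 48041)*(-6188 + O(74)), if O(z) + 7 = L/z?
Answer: 6035542128/37 ≈ 1.6312e+8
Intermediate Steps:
O(z) = -7 + 46/z
(21707 - 48041)*(-6188 + O(74)) = (21707 - 48041)*(-6188 + (-7 + 46/74)) = -26334*(-6188 + (-7 + 46*(1/74))) = -26334*(-6188 + (-7 + 23/37)) = -26334*(-6188 - 236/37) = -26334*(-229192/37) = 6035542128/37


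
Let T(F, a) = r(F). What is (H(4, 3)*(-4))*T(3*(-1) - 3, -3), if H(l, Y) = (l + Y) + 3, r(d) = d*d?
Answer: -1440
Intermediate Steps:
r(d) = d²
H(l, Y) = 3 + Y + l (H(l, Y) = (Y + l) + 3 = 3 + Y + l)
T(F, a) = F²
(H(4, 3)*(-4))*T(3*(-1) - 3, -3) = ((3 + 3 + 4)*(-4))*(3*(-1) - 3)² = (10*(-4))*(-3 - 3)² = -40*(-6)² = -40*36 = -1440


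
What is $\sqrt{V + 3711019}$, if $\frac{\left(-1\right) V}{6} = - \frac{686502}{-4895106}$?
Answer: $\frac{\sqrt{2470101388500797617}}{815851} \approx 1926.4$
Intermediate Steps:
$V = - \frac{686502}{815851}$ ($V = - 6 \left(- \frac{686502}{-4895106}\right) = - 6 \left(\left(-686502\right) \left(- \frac{1}{4895106}\right)\right) = \left(-6\right) \frac{114417}{815851} = - \frac{686502}{815851} \approx -0.84146$)
$\sqrt{V + 3711019} = \sqrt{- \frac{686502}{815851} + 3711019} = \sqrt{\frac{3027637875667}{815851}} = \frac{\sqrt{2470101388500797617}}{815851}$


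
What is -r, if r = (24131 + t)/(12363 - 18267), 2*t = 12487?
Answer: 60749/11808 ≈ 5.1447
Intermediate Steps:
t = 12487/2 (t = (1/2)*12487 = 12487/2 ≈ 6243.5)
r = -60749/11808 (r = (24131 + 12487/2)/(12363 - 18267) = (60749/2)/(-5904) = (60749/2)*(-1/5904) = -60749/11808 ≈ -5.1447)
-r = -1*(-60749/11808) = 60749/11808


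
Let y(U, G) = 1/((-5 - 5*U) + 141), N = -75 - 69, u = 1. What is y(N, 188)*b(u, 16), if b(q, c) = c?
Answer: 2/107 ≈ 0.018692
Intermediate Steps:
N = -144
y(U, G) = 1/(136 - 5*U)
y(N, 188)*b(u, 16) = -1/(-136 + 5*(-144))*16 = -1/(-136 - 720)*16 = -1/(-856)*16 = -1*(-1/856)*16 = (1/856)*16 = 2/107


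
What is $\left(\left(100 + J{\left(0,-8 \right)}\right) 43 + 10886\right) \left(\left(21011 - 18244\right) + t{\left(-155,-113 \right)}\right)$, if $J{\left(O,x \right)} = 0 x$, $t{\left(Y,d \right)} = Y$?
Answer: $39665832$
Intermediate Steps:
$J{\left(O,x \right)} = 0$
$\left(\left(100 + J{\left(0,-8 \right)}\right) 43 + 10886\right) \left(\left(21011 - 18244\right) + t{\left(-155,-113 \right)}\right) = \left(\left(100 + 0\right) 43 + 10886\right) \left(\left(21011 - 18244\right) - 155\right) = \left(100 \cdot 43 + 10886\right) \left(\left(21011 - 18244\right) - 155\right) = \left(4300 + 10886\right) \left(2767 - 155\right) = 15186 \cdot 2612 = 39665832$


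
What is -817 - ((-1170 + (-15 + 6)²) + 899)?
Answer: -627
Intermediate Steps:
-817 - ((-1170 + (-15 + 6)²) + 899) = -817 - ((-1170 + (-9)²) + 899) = -817 - ((-1170 + 81) + 899) = -817 - (-1089 + 899) = -817 - 1*(-190) = -817 + 190 = -627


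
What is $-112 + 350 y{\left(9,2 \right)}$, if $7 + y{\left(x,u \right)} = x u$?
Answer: $3738$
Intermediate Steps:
$y{\left(x,u \right)} = -7 + u x$ ($y{\left(x,u \right)} = -7 + x u = -7 + u x$)
$-112 + 350 y{\left(9,2 \right)} = -112 + 350 \left(-7 + 2 \cdot 9\right) = -112 + 350 \left(-7 + 18\right) = -112 + 350 \cdot 11 = -112 + 3850 = 3738$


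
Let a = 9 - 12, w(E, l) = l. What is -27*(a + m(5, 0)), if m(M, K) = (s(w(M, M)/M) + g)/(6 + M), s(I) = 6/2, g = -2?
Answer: 864/11 ≈ 78.545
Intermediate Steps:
a = -3
s(I) = 3 (s(I) = 6*(½) = 3)
m(M, K) = 1/(6 + M) (m(M, K) = (3 - 2)/(6 + M) = 1/(6 + M))
-27*(a + m(5, 0)) = -27*(-3 + 1/(6 + 5)) = -27*(-3 + 1/11) = -27*(-32/11) = 864/11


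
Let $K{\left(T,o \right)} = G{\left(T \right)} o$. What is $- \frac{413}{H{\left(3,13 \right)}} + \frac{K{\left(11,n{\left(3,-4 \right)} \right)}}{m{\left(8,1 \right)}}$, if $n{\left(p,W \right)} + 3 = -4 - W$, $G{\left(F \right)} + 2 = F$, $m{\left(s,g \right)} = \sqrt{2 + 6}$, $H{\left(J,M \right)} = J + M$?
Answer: $- \frac{413}{16} - \frac{27 \sqrt{2}}{4} \approx -35.358$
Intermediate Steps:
$m{\left(s,g \right)} = 2 \sqrt{2}$ ($m{\left(s,g \right)} = \sqrt{8} = 2 \sqrt{2}$)
$G{\left(F \right)} = -2 + F$
$n{\left(p,W \right)} = -7 - W$ ($n{\left(p,W \right)} = -3 - \left(4 + W\right) = -7 - W$)
$K{\left(T,o \right)} = o \left(-2 + T\right)$ ($K{\left(T,o \right)} = \left(-2 + T\right) o = o \left(-2 + T\right)$)
$- \frac{413}{H{\left(3,13 \right)}} + \frac{K{\left(11,n{\left(3,-4 \right)} \right)}}{m{\left(8,1 \right)}} = - \frac{413}{3 + 13} + \frac{\left(-7 - -4\right) \left(-2 + 11\right)}{2 \sqrt{2}} = - \frac{413}{16} + \left(-7 + 4\right) 9 \frac{\sqrt{2}}{4} = \left(-413\right) \frac{1}{16} + \left(-3\right) 9 \frac{\sqrt{2}}{4} = - \frac{413}{16} - 27 \frac{\sqrt{2}}{4} = - \frac{413}{16} - \frac{27 \sqrt{2}}{4}$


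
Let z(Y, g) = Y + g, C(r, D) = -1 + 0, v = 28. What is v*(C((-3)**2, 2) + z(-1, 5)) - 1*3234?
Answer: -3150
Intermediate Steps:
C(r, D) = -1
v*(C((-3)**2, 2) + z(-1, 5)) - 1*3234 = 28*(-1 + (-1 + 5)) - 1*3234 = 28*(-1 + 4) - 3234 = 28*3 - 3234 = 84 - 3234 = -3150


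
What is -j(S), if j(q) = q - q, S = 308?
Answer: 0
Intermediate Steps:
j(q) = 0
-j(S) = -1*0 = 0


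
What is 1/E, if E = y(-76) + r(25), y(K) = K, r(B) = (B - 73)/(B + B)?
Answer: -25/1924 ≈ -0.012994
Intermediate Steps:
r(B) = (-73 + B)/(2*B) (r(B) = (-73 + B)/((2*B)) = (-73 + B)*(1/(2*B)) = (-73 + B)/(2*B))
E = -1924/25 (E = -76 + (½)*(-73 + 25)/25 = -76 + (½)*(1/25)*(-48) = -76 - 24/25 = -1924/25 ≈ -76.960)
1/E = 1/(-1924/25) = -25/1924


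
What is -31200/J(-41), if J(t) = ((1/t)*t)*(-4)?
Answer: 7800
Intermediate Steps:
J(t) = -4 (J(t) = (t/t)*(-4) = 1*(-4) = -4)
-31200/J(-41) = -31200/(-4) = -31200*(-1/4) = 7800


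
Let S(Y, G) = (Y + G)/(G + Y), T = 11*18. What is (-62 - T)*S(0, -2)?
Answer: -260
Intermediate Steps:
T = 198
S(Y, G) = 1 (S(Y, G) = (G + Y)/(G + Y) = 1)
(-62 - T)*S(0, -2) = (-62 - 1*198)*1 = (-62 - 198)*1 = -260*1 = -260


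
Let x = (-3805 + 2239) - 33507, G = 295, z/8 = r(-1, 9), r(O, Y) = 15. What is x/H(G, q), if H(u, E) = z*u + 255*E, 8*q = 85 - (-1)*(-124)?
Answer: -93528/91085 ≈ -1.0268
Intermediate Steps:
q = -39/8 (q = (85 - (-1)*(-124))/8 = (85 - 1*124)/8 = (85 - 124)/8 = (1/8)*(-39) = -39/8 ≈ -4.8750)
z = 120 (z = 8*15 = 120)
H(u, E) = 120*u + 255*E
x = -35073 (x = -1566 - 33507 = -35073)
x/H(G, q) = -35073/(120*295 + 255*(-39/8)) = -35073/(35400 - 9945/8) = -35073/273255/8 = -35073*8/273255 = -93528/91085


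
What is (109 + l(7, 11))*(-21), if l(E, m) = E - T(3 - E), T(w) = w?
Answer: -2520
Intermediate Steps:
l(E, m) = -3 + 2*E (l(E, m) = E - (3 - E) = E + (-3 + E) = -3 + 2*E)
(109 + l(7, 11))*(-21) = (109 + (-3 + 2*7))*(-21) = (109 + (-3 + 14))*(-21) = (109 + 11)*(-21) = 120*(-21) = -2520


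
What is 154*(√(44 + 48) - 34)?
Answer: -5236 + 308*√23 ≈ -3758.9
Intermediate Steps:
154*(√(44 + 48) - 34) = 154*(√92 - 34) = 154*(2*√23 - 34) = 154*(-34 + 2*√23) = -5236 + 308*√23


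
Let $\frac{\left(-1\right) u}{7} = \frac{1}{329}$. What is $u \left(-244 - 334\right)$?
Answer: $\frac{578}{47} \approx 12.298$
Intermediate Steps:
$u = - \frac{1}{47}$ ($u = - \frac{7}{329} = \left(-7\right) \frac{1}{329} = - \frac{1}{47} \approx -0.021277$)
$u \left(-244 - 334\right) = - \frac{-244 - 334}{47} = \left(- \frac{1}{47}\right) \left(-578\right) = \frac{578}{47}$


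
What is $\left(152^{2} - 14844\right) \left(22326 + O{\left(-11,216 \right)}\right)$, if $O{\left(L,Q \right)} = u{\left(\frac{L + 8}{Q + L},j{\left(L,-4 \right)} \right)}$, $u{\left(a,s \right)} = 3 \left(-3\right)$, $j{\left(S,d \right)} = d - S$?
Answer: $184338420$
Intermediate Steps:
$u{\left(a,s \right)} = -9$
$O{\left(L,Q \right)} = -9$
$\left(152^{2} - 14844\right) \left(22326 + O{\left(-11,216 \right)}\right) = \left(152^{2} - 14844\right) \left(22326 - 9\right) = \left(23104 - 14844\right) 22317 = 8260 \cdot 22317 = 184338420$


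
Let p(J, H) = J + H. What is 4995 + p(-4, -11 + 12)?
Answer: 4992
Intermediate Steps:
p(J, H) = H + J
4995 + p(-4, -11 + 12) = 4995 + ((-11 + 12) - 4) = 4995 + (1 - 4) = 4995 - 3 = 4992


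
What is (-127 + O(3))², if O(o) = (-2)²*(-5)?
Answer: 21609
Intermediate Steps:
O(o) = -20 (O(o) = 4*(-5) = -20)
(-127 + O(3))² = (-127 - 20)² = (-147)² = 21609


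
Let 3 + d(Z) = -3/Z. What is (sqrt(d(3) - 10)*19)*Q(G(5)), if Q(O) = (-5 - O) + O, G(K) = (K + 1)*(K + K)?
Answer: -95*I*sqrt(14) ≈ -355.46*I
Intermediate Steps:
d(Z) = -3 - 3/Z
G(K) = 2*K*(1 + K) (G(K) = (1 + K)*(2*K) = 2*K*(1 + K))
Q(O) = -5
(sqrt(d(3) - 10)*19)*Q(G(5)) = (sqrt((-3 - 3/3) - 10)*19)*(-5) = (sqrt((-3 - 3*1/3) - 10)*19)*(-5) = (sqrt((-3 - 1) - 10)*19)*(-5) = (sqrt(-4 - 10)*19)*(-5) = (sqrt(-14)*19)*(-5) = ((I*sqrt(14))*19)*(-5) = (19*I*sqrt(14))*(-5) = -95*I*sqrt(14)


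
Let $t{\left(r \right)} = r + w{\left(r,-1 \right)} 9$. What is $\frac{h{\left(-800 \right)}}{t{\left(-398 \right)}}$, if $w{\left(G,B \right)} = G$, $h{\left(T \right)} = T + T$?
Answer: $\frac{80}{199} \approx 0.40201$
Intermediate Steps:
$h{\left(T \right)} = 2 T$
$t{\left(r \right)} = 10 r$ ($t{\left(r \right)} = r + r 9 = r + 9 r = 10 r$)
$\frac{h{\left(-800 \right)}}{t{\left(-398 \right)}} = \frac{2 \left(-800\right)}{10 \left(-398\right)} = - \frac{1600}{-3980} = \left(-1600\right) \left(- \frac{1}{3980}\right) = \frac{80}{199}$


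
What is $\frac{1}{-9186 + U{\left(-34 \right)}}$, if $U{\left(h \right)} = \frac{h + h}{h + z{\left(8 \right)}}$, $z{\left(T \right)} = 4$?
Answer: $- \frac{15}{137756} \approx -0.00010889$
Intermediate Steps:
$U{\left(h \right)} = \frac{2 h}{4 + h}$ ($U{\left(h \right)} = \frac{h + h}{h + 4} = \frac{2 h}{4 + h}$)
$\frac{1}{-9186 + U{\left(-34 \right)}} = \frac{1}{-9186 + 2 \left(-34\right) \frac{1}{4 - 34}} = \frac{1}{-9186 + 2 \left(-34\right) \frac{1}{-30}} = \frac{1}{-9186 + 2 \left(-34\right) \left(- \frac{1}{30}\right)} = \frac{1}{-9186 + \frac{34}{15}} = \frac{1}{- \frac{137756}{15}} = - \frac{15}{137756}$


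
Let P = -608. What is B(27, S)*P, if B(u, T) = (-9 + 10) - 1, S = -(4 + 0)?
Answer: 0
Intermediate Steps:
S = -4 (S = -1*4 = -4)
B(u, T) = 0 (B(u, T) = 1 - 1 = 0)
B(27, S)*P = 0*(-608) = 0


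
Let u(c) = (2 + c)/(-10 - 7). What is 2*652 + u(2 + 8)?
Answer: 22156/17 ≈ 1303.3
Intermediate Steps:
u(c) = -2/17 - c/17 (u(c) = (2 + c)/(-17) = (2 + c)*(-1/17) = -2/17 - c/17)
2*652 + u(2 + 8) = 2*652 + (-2/17 - (2 + 8)/17) = 1304 + (-2/17 - 1/17*10) = 1304 + (-2/17 - 10/17) = 1304 - 12/17 = 22156/17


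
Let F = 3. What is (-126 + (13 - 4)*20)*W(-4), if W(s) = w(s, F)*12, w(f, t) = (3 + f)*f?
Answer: 2592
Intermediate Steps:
w(f, t) = f*(3 + f)
W(s) = 12*s*(3 + s) (W(s) = (s*(3 + s))*12 = 12*s*(3 + s))
(-126 + (13 - 4)*20)*W(-4) = (-126 + (13 - 4)*20)*(12*(-4)*(3 - 4)) = (-126 + 9*20)*(12*(-4)*(-1)) = (-126 + 180)*48 = 54*48 = 2592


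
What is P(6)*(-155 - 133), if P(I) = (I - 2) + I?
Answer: -2880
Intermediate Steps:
P(I) = -2 + 2*I (P(I) = (-2 + I) + I = -2 + 2*I)
P(6)*(-155 - 133) = (-2 + 2*6)*(-155 - 133) = (-2 + 12)*(-288) = 10*(-288) = -2880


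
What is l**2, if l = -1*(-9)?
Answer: 81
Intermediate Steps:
l = 9
l**2 = 9**2 = 81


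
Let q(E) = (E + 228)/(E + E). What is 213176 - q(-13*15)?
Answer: 27712891/130 ≈ 2.1318e+5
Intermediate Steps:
q(E) = (228 + E)/(2*E) (q(E) = (228 + E)/((2*E)) = (228 + E)*(1/(2*E)) = (228 + E)/(2*E))
213176 - q(-13*15) = 213176 - (228 - 13*15)/(2*((-13*15))) = 213176 - (228 - 195)/(2*(-195)) = 213176 - (-1)*33/(2*195) = 213176 - 1*(-11/130) = 213176 + 11/130 = 27712891/130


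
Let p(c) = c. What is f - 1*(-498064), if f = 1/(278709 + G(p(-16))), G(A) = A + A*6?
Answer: 138759136209/278597 ≈ 4.9806e+5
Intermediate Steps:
G(A) = 7*A (G(A) = A + 6*A = 7*A)
f = 1/278597 (f = 1/(278709 + 7*(-16)) = 1/(278709 - 112) = 1/278597 ≈ 3.5894e-6)
f - 1*(-498064) = 1/278597 - 1*(-498064) = 1/278597 + 498064 = 138759136209/278597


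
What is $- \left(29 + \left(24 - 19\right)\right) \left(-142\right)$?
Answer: $4828$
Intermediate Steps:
$- \left(29 + \left(24 - 19\right)\right) \left(-142\right) = - \left(29 + 5\right) \left(-142\right) = - 34 \left(-142\right) = \left(-1\right) \left(-4828\right) = 4828$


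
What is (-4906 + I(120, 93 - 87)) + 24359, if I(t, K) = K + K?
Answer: 19465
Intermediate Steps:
I(t, K) = 2*K
(-4906 + I(120, 93 - 87)) + 24359 = (-4906 + 2*(93 - 87)) + 24359 = (-4906 + 2*6) + 24359 = (-4906 + 12) + 24359 = -4894 + 24359 = 19465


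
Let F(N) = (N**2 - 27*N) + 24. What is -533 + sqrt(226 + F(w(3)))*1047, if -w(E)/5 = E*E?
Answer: -533 + 1047*sqrt(3490) ≈ 61320.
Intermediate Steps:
w(E) = -5*E**2 (w(E) = -5*E*E = -5*E**2)
F(N) = 24 + N**2 - 27*N
-533 + sqrt(226 + F(w(3)))*1047 = -533 + sqrt(226 + (24 + (-5*3**2)**2 - (-135)*3**2))*1047 = -533 + sqrt(226 + (24 + (-5*9)**2 - (-135)*9))*1047 = -533 + sqrt(226 + (24 + (-45)**2 - 27*(-45)))*1047 = -533 + sqrt(226 + (24 + 2025 + 1215))*1047 = -533 + sqrt(226 + 3264)*1047 = -533 + sqrt(3490)*1047 = -533 + 1047*sqrt(3490)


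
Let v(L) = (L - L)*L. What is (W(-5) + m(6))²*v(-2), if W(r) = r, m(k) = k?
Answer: 0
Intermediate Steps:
v(L) = 0 (v(L) = 0*L = 0)
(W(-5) + m(6))²*v(-2) = (-5 + 6)²*0 = 1²*0 = 1*0 = 0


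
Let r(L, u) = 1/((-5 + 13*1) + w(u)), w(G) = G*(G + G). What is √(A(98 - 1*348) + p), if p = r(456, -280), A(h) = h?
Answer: I*√1536796764798/78404 ≈ 15.811*I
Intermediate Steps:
w(G) = 2*G² (w(G) = G*(2*G) = 2*G²)
r(L, u) = 1/(8 + 2*u²) (r(L, u) = 1/((-5 + 13*1) + 2*u²) = 1/((-5 + 13) + 2*u²) = 1/(8 + 2*u²))
p = 1/156808 (p = 1/(2*(4 + (-280)²)) = 1/(2*(4 + 78400)) = (½)/78404 = (½)*(1/78404) = 1/156808 ≈ 6.3772e-6)
√(A(98 - 1*348) + p) = √((98 - 1*348) + 1/156808) = √((98 - 348) + 1/156808) = √(-250 + 1/156808) = √(-39201999/156808) = I*√1536796764798/78404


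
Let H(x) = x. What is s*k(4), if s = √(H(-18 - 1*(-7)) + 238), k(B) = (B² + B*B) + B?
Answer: 36*√227 ≈ 542.39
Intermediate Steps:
k(B) = B + 2*B² (k(B) = (B² + B²) + B = 2*B² + B = B + 2*B²)
s = √227 (s = √((-18 - 1*(-7)) + 238) = √((-18 + 7) + 238) = √(-11 + 238) = √227 ≈ 15.067)
s*k(4) = √227*(4*(1 + 2*4)) = √227*(4*(1 + 8)) = √227*(4*9) = √227*36 = 36*√227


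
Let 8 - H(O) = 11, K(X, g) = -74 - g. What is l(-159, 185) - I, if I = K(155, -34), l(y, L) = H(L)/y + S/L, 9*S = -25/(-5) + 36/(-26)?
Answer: 45911536/1147185 ≈ 40.021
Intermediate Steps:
S = 47/117 (S = (-25/(-5) + 36/(-26))/9 = (-25*(-⅕) + 36*(-1/26))/9 = (5 - 18/13)/9 = (⅑)*(47/13) = 47/117 ≈ 0.40171)
H(O) = -3 (H(O) = 8 - 1*11 = 8 - 11 = -3)
l(y, L) = -3/y + 47/(117*L)
I = -40 (I = -74 - 1*(-34) = -74 + 34 = -40)
l(-159, 185) - I = (-3/(-159) + (47/117)/185) - 1*(-40) = (-3*(-1/159) + (47/117)*(1/185)) + 40 = (1/53 + 47/21645) + 40 = 24136/1147185 + 40 = 45911536/1147185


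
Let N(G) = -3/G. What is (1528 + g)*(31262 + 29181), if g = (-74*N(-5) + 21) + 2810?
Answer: 1303936839/5 ≈ 2.6079e+8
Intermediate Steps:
g = 13933/5 (g = (-(-222)/(-5) + 21) + 2810 = (-(-222)*(-1)/5 + 21) + 2810 = (-74*⅗ + 21) + 2810 = (-222/5 + 21) + 2810 = -117/5 + 2810 = 13933/5 ≈ 2786.6)
(1528 + g)*(31262 + 29181) = (1528 + 13933/5)*(31262 + 29181) = (21573/5)*60443 = 1303936839/5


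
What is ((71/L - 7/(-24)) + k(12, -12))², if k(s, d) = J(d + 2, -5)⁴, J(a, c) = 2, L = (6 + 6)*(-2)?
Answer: 1600/9 ≈ 177.78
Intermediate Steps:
L = -24 (L = 12*(-2) = -24)
k(s, d) = 16 (k(s, d) = 2⁴ = 16)
((71/L - 7/(-24)) + k(12, -12))² = ((71/(-24) - 7/(-24)) + 16)² = ((71*(-1/24) - 7*(-1/24)) + 16)² = ((-71/24 + 7/24) + 16)² = (-8/3 + 16)² = (40/3)² = 1600/9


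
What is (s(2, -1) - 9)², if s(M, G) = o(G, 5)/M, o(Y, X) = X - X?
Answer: 81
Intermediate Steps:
o(Y, X) = 0
s(M, G) = 0 (s(M, G) = 0/M = 0)
(s(2, -1) - 9)² = (0 - 9)² = (-9)² = 81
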